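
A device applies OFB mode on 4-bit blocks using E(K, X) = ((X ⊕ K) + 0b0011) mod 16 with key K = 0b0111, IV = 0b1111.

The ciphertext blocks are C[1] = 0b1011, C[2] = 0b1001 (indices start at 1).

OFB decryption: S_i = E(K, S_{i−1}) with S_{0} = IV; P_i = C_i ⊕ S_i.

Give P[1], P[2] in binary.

P[1] = 0b0000, P[2] = 0b0110

P[1]: S = E(K, 0b1111) = 0b1011; 0b1011 ⊕ 0b1011 = 0b0000.
P[2]: S = E(K, 0b1011) = 0b1111; 0b1001 ⊕ 0b1111 = 0b0110.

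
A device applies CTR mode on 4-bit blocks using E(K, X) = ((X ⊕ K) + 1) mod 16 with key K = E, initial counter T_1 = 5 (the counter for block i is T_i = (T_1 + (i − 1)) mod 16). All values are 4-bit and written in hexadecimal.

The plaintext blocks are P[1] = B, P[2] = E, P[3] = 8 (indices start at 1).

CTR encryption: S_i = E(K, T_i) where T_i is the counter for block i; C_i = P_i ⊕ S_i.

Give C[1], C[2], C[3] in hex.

C[1] = 7, C[2] = 7, C[3] = 2

C[1]: T = 5, S = E(K, T) = C; B ⊕ C = 7.
C[2]: T = 6, S = E(K, T) = 9; E ⊕ 9 = 7.
C[3]: T = 7, S = E(K, T) = A; 8 ⊕ A = 2.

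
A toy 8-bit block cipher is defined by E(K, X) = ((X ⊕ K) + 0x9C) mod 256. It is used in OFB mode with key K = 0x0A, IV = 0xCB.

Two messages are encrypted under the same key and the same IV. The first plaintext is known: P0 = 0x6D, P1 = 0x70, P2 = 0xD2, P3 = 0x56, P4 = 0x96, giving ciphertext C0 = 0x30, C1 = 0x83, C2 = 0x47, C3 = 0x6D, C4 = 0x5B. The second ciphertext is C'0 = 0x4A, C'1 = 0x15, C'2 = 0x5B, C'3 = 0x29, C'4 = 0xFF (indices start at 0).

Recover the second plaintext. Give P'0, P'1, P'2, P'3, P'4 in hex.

P'0 = 0x17, P'1 = 0xE6, P'2 = 0xCE, P'3 = 0x12, P'4 = 0x32

In OFB with a reused IV, both messages share the same keystream S_i, so C_i ⊕ C'_i = P_i ⊕ P'_i and thus P'_i = P_i ⊕ C_i ⊕ C'_i.
P'0: 0x6D ⊕ 0x30 ⊕ 0x4A = 0x17.
P'1: 0x70 ⊕ 0x83 ⊕ 0x15 = 0xE6.
P'2: 0xD2 ⊕ 0x47 ⊕ 0x5B = 0xCE.
P'3: 0x56 ⊕ 0x6D ⊕ 0x29 = 0x12.
P'4: 0x96 ⊕ 0x5B ⊕ 0xFF = 0x32.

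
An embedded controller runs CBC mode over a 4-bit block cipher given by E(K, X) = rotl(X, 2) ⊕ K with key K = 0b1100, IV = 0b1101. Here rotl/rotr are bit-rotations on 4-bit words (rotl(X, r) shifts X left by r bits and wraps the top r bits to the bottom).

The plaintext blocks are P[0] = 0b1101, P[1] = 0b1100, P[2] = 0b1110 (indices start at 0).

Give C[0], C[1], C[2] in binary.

CBC encryption: C_i = E(K, P_i ⊕ C_{i−1}), with C_{−1} = IV.
C[0]: P[0] ⊕ 0b1101 = 0b0000; E(K, 0b0000) = 0b1100.
C[1]: P[1] ⊕ 0b1100 = 0b0000; E(K, 0b0000) = 0b1100.
C[2]: P[2] ⊕ 0b1100 = 0b0010; E(K, 0b0010) = 0b0100.

C[0] = 0b1100, C[1] = 0b1100, C[2] = 0b0100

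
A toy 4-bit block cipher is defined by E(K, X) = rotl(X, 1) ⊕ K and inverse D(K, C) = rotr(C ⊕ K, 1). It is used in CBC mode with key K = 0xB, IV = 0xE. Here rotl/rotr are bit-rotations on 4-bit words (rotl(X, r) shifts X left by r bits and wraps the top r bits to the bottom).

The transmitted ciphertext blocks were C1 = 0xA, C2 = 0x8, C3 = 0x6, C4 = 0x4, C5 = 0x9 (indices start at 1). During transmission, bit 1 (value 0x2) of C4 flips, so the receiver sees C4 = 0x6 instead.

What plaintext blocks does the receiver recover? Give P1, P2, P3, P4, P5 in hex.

P1 = 0x6, P2 = 0x3, P3 = 0x6, P4 = 0x8, P5 = 0x7

CBC decryption: P_i = D(K, C_i) ⊕ C_{i−1}, with C_{0} = IV.
Only C4 changed, to 0x6. In CBC, a change in C_i garbles P_i and flips the same bit in P_{i+1}. Decrypting the received ciphertext:
P1: D(K, 0xA) = 0x8; 0x8 ⊕ 0xE = 0x6.
P2: D(K, 0x8) = 0x9; 0x9 ⊕ 0xA = 0x3.
P3: D(K, 0x6) = 0xE; 0xE ⊕ 0x8 = 0x6.
P4: D(K, 0x6) = 0xE; 0xE ⊕ 0x6 = 0x8.
P5: D(K, 0x9) = 0x1; 0x1 ⊕ 0x6 = 0x7.
Blocks that differ from the original plaintext: P4, P5.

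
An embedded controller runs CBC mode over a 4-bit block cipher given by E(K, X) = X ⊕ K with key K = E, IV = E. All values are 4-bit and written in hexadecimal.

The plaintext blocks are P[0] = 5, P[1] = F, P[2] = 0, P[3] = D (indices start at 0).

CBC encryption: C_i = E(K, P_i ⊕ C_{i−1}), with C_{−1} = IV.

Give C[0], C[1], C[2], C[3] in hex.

C[0]: P[0] ⊕ E = B; E(K, B) = 5.
C[1]: P[1] ⊕ 5 = A; E(K, A) = 4.
C[2]: P[2] ⊕ 4 = 4; E(K, 4) = A.
C[3]: P[3] ⊕ A = 7; E(K, 7) = 9.

C[0] = 5, C[1] = 4, C[2] = A, C[3] = 9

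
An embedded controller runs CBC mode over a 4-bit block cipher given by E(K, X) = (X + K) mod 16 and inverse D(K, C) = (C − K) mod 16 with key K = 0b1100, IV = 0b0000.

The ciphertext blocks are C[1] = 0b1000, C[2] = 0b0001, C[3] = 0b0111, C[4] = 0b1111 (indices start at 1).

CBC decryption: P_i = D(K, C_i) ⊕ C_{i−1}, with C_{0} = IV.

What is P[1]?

P[1]: D(K, 0b1000) = 0b1100; 0b1100 ⊕ 0b0000 = 0b1100.

P[1] = 0b1100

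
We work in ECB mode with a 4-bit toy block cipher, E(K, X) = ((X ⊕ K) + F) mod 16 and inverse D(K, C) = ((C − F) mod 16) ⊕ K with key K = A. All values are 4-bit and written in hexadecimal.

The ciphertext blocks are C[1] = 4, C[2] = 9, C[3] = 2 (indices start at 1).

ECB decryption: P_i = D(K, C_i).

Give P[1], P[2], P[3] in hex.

P[1] = F, P[2] = 0, P[3] = 9

P[1]: D(K, 4) = F.
P[2]: D(K, 9) = 0.
P[3]: D(K, 2) = 9.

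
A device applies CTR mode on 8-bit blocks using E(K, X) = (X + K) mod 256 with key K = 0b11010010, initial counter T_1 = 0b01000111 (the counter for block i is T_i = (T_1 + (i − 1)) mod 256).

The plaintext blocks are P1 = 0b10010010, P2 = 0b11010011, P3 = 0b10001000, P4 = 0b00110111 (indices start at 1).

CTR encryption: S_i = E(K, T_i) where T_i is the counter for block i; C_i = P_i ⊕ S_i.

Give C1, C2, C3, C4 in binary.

C1: T = 0b01000111, S = E(K, T) = 0b00011001; 0b10010010 ⊕ 0b00011001 = 0b10001011.
C2: T = 0b01001000, S = E(K, T) = 0b00011010; 0b11010011 ⊕ 0b00011010 = 0b11001001.
C3: T = 0b01001001, S = E(K, T) = 0b00011011; 0b10001000 ⊕ 0b00011011 = 0b10010011.
C4: T = 0b01001010, S = E(K, T) = 0b00011100; 0b00110111 ⊕ 0b00011100 = 0b00101011.

C1 = 0b10001011, C2 = 0b11001001, C3 = 0b10010011, C4 = 0b00101011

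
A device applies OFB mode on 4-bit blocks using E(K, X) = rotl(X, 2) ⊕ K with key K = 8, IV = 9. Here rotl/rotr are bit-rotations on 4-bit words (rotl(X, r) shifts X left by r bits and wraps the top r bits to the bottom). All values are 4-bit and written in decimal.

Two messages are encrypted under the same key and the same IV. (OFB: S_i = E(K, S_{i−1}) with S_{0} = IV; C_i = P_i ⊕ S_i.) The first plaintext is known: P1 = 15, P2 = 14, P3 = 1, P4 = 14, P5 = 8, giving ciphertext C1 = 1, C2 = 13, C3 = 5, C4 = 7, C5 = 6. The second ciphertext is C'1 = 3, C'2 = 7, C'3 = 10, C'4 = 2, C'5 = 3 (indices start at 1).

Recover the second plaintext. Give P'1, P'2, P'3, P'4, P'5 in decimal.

P'1 = 13, P'2 = 4, P'3 = 14, P'4 = 11, P'5 = 13

In OFB with a reused IV, both messages share the same keystream S_i, so C_i ⊕ C'_i = P_i ⊕ P'_i and thus P'_i = P_i ⊕ C_i ⊕ C'_i.
P'1: 15 ⊕ 1 ⊕ 3 = 13.
P'2: 14 ⊕ 13 ⊕ 7 = 4.
P'3: 1 ⊕ 5 ⊕ 10 = 14.
P'4: 14 ⊕ 7 ⊕ 2 = 11.
P'5: 8 ⊕ 6 ⊕ 3 = 13.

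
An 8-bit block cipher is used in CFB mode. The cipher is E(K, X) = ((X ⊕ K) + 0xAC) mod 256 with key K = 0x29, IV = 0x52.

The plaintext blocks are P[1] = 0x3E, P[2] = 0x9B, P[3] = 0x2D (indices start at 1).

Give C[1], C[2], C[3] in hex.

C[1] = 0x19, C[2] = 0x47, C[3] = 0x37

CFB encryption: C_i = P_i ⊕ E(K, C_{i−1}), with C_{0} = IV.
C[1]: E(K, 0x52) = 0x27; 0x3E ⊕ 0x27 = 0x19.
C[2]: E(K, 0x19) = 0xDC; 0x9B ⊕ 0xDC = 0x47.
C[3]: E(K, 0x47) = 0x1A; 0x2D ⊕ 0x1A = 0x37.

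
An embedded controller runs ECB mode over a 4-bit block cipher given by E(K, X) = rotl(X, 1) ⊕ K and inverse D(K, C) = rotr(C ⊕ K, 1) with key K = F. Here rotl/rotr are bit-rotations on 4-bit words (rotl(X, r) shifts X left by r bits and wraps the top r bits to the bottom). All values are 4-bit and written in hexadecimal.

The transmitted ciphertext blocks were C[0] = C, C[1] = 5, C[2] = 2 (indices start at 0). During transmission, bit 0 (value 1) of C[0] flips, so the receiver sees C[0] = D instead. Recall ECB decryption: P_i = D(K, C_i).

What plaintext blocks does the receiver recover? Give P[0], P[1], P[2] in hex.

Only C[0] changed, to D. In ECB, a change in C_i affects only P_i. Decrypting the received ciphertext:
P[0]: D(K, D) = 1.
P[1]: D(K, 5) = 5.
P[2]: D(K, 2) = E.
Blocks that differ from the original plaintext: P[0].

P[0] = 1, P[1] = 5, P[2] = E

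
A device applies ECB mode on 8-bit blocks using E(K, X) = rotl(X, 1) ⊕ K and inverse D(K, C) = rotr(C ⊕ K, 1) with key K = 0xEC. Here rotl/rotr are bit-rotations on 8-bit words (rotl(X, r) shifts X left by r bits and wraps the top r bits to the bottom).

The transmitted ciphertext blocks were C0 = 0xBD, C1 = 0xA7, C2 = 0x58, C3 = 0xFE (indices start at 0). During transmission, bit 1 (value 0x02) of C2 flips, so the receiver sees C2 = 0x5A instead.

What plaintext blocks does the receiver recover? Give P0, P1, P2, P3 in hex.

ECB decryption: P_i = D(K, C_i).
Only C2 changed, to 0x5A. In ECB, a change in C_i affects only P_i. Decrypting the received ciphertext:
P0: D(K, 0xBD) = 0xA8.
P1: D(K, 0xA7) = 0xA5.
P2: D(K, 0x5A) = 0x5B.
P3: D(K, 0xFE) = 0x09.
Blocks that differ from the original plaintext: P2.

P0 = 0xA8, P1 = 0xA5, P2 = 0x5B, P3 = 0x09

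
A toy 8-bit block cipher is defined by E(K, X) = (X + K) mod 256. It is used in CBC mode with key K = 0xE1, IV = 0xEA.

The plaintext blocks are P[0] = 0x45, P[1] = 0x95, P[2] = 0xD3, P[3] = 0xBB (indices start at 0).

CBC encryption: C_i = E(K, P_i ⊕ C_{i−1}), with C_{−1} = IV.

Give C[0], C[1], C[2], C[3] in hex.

C[0]: P[0] ⊕ 0xEA = 0xAF; E(K, 0xAF) = 0x90.
C[1]: P[1] ⊕ 0x90 = 0x05; E(K, 0x05) = 0xE6.
C[2]: P[2] ⊕ 0xE6 = 0x35; E(K, 0x35) = 0x16.
C[3]: P[3] ⊕ 0x16 = 0xAD; E(K, 0xAD) = 0x8E.

C[0] = 0x90, C[1] = 0xE6, C[2] = 0x16, C[3] = 0x8E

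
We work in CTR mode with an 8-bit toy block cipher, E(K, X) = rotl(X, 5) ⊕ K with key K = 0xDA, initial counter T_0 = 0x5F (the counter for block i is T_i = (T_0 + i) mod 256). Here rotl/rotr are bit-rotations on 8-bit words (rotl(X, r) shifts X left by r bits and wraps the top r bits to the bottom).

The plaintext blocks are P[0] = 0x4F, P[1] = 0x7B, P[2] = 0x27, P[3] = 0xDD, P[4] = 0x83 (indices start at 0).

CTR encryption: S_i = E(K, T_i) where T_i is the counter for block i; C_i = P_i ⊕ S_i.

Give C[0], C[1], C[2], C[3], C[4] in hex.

C[0] = 0x7E, C[1] = 0xAD, C[2] = 0xD1, C[3] = 0x4B, C[4] = 0x35

C[0]: T = 0x5F, S = E(K, T) = 0x31; 0x4F ⊕ 0x31 = 0x7E.
C[1]: T = 0x60, S = E(K, T) = 0xD6; 0x7B ⊕ 0xD6 = 0xAD.
C[2]: T = 0x61, S = E(K, T) = 0xF6; 0x27 ⊕ 0xF6 = 0xD1.
C[3]: T = 0x62, S = E(K, T) = 0x96; 0xDD ⊕ 0x96 = 0x4B.
C[4]: T = 0x63, S = E(K, T) = 0xB6; 0x83 ⊕ 0xB6 = 0x35.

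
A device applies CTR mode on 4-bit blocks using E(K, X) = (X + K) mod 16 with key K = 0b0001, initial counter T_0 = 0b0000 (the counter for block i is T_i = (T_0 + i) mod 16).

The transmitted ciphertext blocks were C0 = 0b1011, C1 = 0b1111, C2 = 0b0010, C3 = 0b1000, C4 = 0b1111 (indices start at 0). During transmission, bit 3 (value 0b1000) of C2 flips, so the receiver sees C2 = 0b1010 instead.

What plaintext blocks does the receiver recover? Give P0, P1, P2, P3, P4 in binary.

P0 = 0b1010, P1 = 0b1101, P2 = 0b1001, P3 = 0b1100, P4 = 0b1010

CTR decryption: S_i = E(K, T_i) where T_i is the counter for block i; P_i = C_i ⊕ S_i.
Only C2 changed, to 0b1010. In CTR, a change in C_i flips the same bit in P_i only; the keystream is unaffected. Decrypting the received ciphertext:
P0: T = 0b0000, S = E(K, T) = 0b0001; 0b1011 ⊕ 0b0001 = 0b1010.
P1: T = 0b0001, S = E(K, T) = 0b0010; 0b1111 ⊕ 0b0010 = 0b1101.
P2: T = 0b0010, S = E(K, T) = 0b0011; 0b1010 ⊕ 0b0011 = 0b1001.
P3: T = 0b0011, S = E(K, T) = 0b0100; 0b1000 ⊕ 0b0100 = 0b1100.
P4: T = 0b0100, S = E(K, T) = 0b0101; 0b1111 ⊕ 0b0101 = 0b1010.
Blocks that differ from the original plaintext: P2.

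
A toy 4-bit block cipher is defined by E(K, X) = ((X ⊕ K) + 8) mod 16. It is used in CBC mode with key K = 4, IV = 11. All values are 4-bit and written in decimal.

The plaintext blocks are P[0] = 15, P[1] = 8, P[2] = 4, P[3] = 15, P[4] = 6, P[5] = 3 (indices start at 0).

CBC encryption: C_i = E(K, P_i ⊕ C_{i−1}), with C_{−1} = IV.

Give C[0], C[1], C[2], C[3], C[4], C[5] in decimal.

C[0]: P[0] ⊕ 11 = 4; E(K, 4) = 8.
C[1]: P[1] ⊕ 8 = 0; E(K, 0) = 12.
C[2]: P[2] ⊕ 12 = 8; E(K, 8) = 4.
C[3]: P[3] ⊕ 4 = 11; E(K, 11) = 7.
C[4]: P[4] ⊕ 7 = 1; E(K, 1) = 13.
C[5]: P[5] ⊕ 13 = 14; E(K, 14) = 2.

C[0] = 8, C[1] = 12, C[2] = 4, C[3] = 7, C[4] = 13, C[5] = 2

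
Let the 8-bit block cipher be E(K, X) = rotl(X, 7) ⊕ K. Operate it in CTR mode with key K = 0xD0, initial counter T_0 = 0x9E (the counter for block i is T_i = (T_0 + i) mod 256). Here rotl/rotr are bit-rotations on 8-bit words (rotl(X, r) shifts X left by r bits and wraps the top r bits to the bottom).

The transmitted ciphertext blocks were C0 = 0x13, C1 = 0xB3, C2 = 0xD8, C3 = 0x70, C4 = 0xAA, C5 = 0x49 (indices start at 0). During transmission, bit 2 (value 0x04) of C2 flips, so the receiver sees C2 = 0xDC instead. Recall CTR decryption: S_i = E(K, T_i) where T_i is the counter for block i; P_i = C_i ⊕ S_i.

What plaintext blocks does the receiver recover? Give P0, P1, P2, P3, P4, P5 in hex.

P0 = 0x8C, P1 = 0xAC, P2 = 0x5C, P3 = 0x70, P4 = 0x2B, P5 = 0x48

Only C2 changed, to 0xDC. In CTR, a change in C_i flips the same bit in P_i only; the keystream is unaffected. Decrypting the received ciphertext:
P0: T = 0x9E, S = E(K, T) = 0x9F; 0x13 ⊕ 0x9F = 0x8C.
P1: T = 0x9F, S = E(K, T) = 0x1F; 0xB3 ⊕ 0x1F = 0xAC.
P2: T = 0xA0, S = E(K, T) = 0x80; 0xDC ⊕ 0x80 = 0x5C.
P3: T = 0xA1, S = E(K, T) = 0x00; 0x70 ⊕ 0x00 = 0x70.
P4: T = 0xA2, S = E(K, T) = 0x81; 0xAA ⊕ 0x81 = 0x2B.
P5: T = 0xA3, S = E(K, T) = 0x01; 0x49 ⊕ 0x01 = 0x48.
Blocks that differ from the original plaintext: P2.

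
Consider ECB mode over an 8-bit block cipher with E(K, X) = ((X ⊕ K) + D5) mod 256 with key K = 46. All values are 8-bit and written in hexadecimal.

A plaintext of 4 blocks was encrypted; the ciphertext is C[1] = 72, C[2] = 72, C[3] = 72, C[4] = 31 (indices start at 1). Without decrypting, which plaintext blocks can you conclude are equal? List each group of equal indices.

ECB encrypts each block independently with the same key, so equal ciphertext blocks imply equal plaintext blocks.
C[1] = C[2] = C[3] = 72, so P[1] = P[2] = P[3].

P[1] = P[2] = P[3]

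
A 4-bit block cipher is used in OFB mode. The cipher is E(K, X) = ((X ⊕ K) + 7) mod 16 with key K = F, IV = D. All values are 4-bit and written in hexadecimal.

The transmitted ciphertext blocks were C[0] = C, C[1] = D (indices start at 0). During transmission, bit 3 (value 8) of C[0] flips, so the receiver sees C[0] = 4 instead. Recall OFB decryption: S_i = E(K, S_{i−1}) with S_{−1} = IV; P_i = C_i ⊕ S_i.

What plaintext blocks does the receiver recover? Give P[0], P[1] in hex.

P[0] = D, P[1] = 0

Only C[0] changed, to 4. In OFB, a change in C_i flips the same bit in P_i only; the keystream is unaffected. Decrypting the received ciphertext:
P[0]: S = E(K, D) = 9; 4 ⊕ 9 = D.
P[1]: S = E(K, 9) = D; D ⊕ D = 0.
Blocks that differ from the original plaintext: P[0].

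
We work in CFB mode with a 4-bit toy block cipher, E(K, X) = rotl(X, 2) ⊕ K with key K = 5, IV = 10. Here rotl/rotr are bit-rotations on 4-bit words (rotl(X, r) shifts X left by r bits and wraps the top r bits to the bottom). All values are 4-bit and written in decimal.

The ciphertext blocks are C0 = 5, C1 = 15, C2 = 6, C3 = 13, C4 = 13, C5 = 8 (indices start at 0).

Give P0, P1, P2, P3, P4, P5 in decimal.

CFB decryption: P_i = C_i ⊕ E(K, C_{i−1}), with C_{−1} = IV.
P0: E(K, 10) = 15; 5 ⊕ 15 = 10.
P1: E(K, 5) = 0; 15 ⊕ 0 = 15.
P2: E(K, 15) = 10; 6 ⊕ 10 = 12.
P3: E(K, 6) = 12; 13 ⊕ 12 = 1.
P4: E(K, 13) = 2; 13 ⊕ 2 = 15.
P5: E(K, 13) = 2; 8 ⊕ 2 = 10.

P0 = 10, P1 = 15, P2 = 12, P3 = 1, P4 = 15, P5 = 10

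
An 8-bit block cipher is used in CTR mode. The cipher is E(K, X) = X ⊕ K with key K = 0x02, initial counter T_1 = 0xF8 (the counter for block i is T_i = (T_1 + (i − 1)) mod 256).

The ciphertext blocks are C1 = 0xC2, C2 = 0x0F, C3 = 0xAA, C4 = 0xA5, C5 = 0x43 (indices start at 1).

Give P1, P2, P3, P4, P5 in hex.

P1 = 0x38, P2 = 0xF4, P3 = 0x52, P4 = 0x5C, P5 = 0xBD

CTR decryption: S_i = E(K, T_i) where T_i is the counter for block i; P_i = C_i ⊕ S_i.
P1: T = 0xF8, S = E(K, T) = 0xFA; 0xC2 ⊕ 0xFA = 0x38.
P2: T = 0xF9, S = E(K, T) = 0xFB; 0x0F ⊕ 0xFB = 0xF4.
P3: T = 0xFA, S = E(K, T) = 0xF8; 0xAA ⊕ 0xF8 = 0x52.
P4: T = 0xFB, S = E(K, T) = 0xF9; 0xA5 ⊕ 0xF9 = 0x5C.
P5: T = 0xFC, S = E(K, T) = 0xFE; 0x43 ⊕ 0xFE = 0xBD.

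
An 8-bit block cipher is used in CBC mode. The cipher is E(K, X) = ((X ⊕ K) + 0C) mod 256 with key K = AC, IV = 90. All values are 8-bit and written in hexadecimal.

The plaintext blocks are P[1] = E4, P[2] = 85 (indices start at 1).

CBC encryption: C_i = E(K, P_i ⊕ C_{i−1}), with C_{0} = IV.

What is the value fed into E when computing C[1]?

C[1]: P[1] ⊕ 90 = 74; E(K, 74) = E4.
So the input to E for block [1] is 74.

74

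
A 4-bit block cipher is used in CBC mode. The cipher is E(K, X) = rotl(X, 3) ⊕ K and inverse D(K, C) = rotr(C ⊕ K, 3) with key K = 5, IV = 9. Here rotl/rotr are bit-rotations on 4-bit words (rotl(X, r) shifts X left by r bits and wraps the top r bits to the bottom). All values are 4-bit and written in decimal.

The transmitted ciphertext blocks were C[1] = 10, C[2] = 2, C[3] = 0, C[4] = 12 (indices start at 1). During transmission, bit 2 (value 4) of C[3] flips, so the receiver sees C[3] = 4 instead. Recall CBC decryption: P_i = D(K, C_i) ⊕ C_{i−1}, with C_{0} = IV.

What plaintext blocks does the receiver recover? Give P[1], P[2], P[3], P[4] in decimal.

Only C[3] changed, to 4. In CBC, a change in C_i garbles P_i and flips the same bit in P_{i+1}. Decrypting the received ciphertext:
P[1]: D(K, 10) = 15; 15 ⊕ 9 = 6.
P[2]: D(K, 2) = 14; 14 ⊕ 10 = 4.
P[3]: D(K, 4) = 2; 2 ⊕ 2 = 0.
P[4]: D(K, 12) = 3; 3 ⊕ 4 = 7.
Blocks that differ from the original plaintext: P[3], P[4].

P[1] = 6, P[2] = 4, P[3] = 0, P[4] = 7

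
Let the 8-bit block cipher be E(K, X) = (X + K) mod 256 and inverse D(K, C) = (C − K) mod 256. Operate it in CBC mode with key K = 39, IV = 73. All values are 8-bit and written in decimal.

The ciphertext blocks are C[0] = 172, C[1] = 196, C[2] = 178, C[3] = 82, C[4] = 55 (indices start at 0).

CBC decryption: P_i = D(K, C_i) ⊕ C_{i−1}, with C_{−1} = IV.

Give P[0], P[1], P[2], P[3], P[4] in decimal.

P[0] = 204, P[1] = 49, P[2] = 79, P[3] = 153, P[4] = 66

P[0]: D(K, 172) = 133; 133 ⊕ 73 = 204.
P[1]: D(K, 196) = 157; 157 ⊕ 172 = 49.
P[2]: D(K, 178) = 139; 139 ⊕ 196 = 79.
P[3]: D(K, 82) = 43; 43 ⊕ 178 = 153.
P[4]: D(K, 55) = 16; 16 ⊕ 82 = 66.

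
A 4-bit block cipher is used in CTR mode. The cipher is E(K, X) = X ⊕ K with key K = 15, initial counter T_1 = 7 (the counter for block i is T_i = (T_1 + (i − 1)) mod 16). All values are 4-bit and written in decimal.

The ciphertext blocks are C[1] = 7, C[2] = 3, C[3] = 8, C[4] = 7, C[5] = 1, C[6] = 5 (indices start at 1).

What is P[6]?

P[6] = 6

CTR decryption: S_i = E(K, T_i) where T_i is the counter for block i; P_i = C_i ⊕ S_i.
P[6]: T = 12, S = E(K, T) = 3; 5 ⊕ 3 = 6.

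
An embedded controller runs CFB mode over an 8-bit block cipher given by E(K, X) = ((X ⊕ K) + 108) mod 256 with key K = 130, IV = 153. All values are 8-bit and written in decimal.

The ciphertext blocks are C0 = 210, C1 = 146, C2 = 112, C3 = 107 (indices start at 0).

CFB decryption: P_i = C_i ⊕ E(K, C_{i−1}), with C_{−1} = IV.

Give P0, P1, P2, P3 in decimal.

P0 = 85, P1 = 46, P2 = 12, P3 = 53

P0: E(K, 153) = 135; 210 ⊕ 135 = 85.
P1: E(K, 210) = 188; 146 ⊕ 188 = 46.
P2: E(K, 146) = 124; 112 ⊕ 124 = 12.
P3: E(K, 112) = 94; 107 ⊕ 94 = 53.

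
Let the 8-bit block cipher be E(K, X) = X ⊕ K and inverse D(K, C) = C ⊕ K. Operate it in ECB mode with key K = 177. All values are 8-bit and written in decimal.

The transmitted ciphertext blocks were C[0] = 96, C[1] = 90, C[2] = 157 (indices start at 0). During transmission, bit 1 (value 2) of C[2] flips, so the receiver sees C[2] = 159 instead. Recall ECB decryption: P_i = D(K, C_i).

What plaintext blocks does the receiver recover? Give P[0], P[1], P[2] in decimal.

Only C[2] changed, to 159. In ECB, a change in C_i affects only P_i. Decrypting the received ciphertext:
P[0]: D(K, 96) = 209.
P[1]: D(K, 90) = 235.
P[2]: D(K, 159) = 46.
Blocks that differ from the original plaintext: P[2].

P[0] = 209, P[1] = 235, P[2] = 46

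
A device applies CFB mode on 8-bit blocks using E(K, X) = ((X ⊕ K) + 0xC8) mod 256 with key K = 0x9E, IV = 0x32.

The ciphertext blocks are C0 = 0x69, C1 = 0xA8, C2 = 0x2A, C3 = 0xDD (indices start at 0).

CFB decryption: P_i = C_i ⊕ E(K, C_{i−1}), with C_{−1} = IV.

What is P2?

P2 = 0xD4

P2: E(K, 0xA8) = 0xFE; 0x2A ⊕ 0xFE = 0xD4.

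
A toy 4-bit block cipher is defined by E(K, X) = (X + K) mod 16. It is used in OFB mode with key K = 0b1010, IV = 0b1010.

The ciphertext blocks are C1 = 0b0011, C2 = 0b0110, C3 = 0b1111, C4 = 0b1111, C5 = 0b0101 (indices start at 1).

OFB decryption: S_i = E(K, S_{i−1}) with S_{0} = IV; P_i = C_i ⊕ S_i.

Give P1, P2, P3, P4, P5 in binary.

P1: S = E(K, 0b1010) = 0b0100; 0b0011 ⊕ 0b0100 = 0b0111.
P2: S = E(K, 0b0100) = 0b1110; 0b0110 ⊕ 0b1110 = 0b1000.
P3: S = E(K, 0b1110) = 0b1000; 0b1111 ⊕ 0b1000 = 0b0111.
P4: S = E(K, 0b1000) = 0b0010; 0b1111 ⊕ 0b0010 = 0b1101.
P5: S = E(K, 0b0010) = 0b1100; 0b0101 ⊕ 0b1100 = 0b1001.

P1 = 0b0111, P2 = 0b1000, P3 = 0b0111, P4 = 0b1101, P5 = 0b1001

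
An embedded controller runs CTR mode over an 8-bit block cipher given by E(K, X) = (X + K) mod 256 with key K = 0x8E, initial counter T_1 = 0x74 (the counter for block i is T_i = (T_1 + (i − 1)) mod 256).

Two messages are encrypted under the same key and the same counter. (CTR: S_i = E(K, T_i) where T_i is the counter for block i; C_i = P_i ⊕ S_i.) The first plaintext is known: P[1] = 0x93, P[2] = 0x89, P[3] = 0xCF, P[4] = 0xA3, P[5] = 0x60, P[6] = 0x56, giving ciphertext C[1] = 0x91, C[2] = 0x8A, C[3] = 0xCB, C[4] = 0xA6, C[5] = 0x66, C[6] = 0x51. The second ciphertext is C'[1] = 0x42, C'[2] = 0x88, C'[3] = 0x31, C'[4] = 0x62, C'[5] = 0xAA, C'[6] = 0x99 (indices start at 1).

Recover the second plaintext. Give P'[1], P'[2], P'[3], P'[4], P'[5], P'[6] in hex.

P'[1] = 0x40, P'[2] = 0x8B, P'[3] = 0x35, P'[4] = 0x67, P'[5] = 0xAC, P'[6] = 0x9E

In CTR with a reused counter, both messages share the same keystream S_i, so C_i ⊕ C'_i = P_i ⊕ P'_i and thus P'_i = P_i ⊕ C_i ⊕ C'_i.
P'[1]: 0x93 ⊕ 0x91 ⊕ 0x42 = 0x40.
P'[2]: 0x89 ⊕ 0x8A ⊕ 0x88 = 0x8B.
P'[3]: 0xCF ⊕ 0xCB ⊕ 0x31 = 0x35.
P'[4]: 0xA3 ⊕ 0xA6 ⊕ 0x62 = 0x67.
P'[5]: 0x60 ⊕ 0x66 ⊕ 0xAA = 0xAC.
P'[6]: 0x56 ⊕ 0x51 ⊕ 0x99 = 0x9E.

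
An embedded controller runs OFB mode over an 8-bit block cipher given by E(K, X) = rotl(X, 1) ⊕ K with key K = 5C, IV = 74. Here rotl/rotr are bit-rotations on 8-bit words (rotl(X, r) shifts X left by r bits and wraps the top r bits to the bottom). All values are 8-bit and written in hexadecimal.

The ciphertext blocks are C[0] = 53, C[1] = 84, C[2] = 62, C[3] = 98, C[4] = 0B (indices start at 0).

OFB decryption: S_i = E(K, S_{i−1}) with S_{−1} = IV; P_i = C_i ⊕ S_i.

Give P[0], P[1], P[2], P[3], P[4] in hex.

P[0] = E7, P[1] = B1, P[2] = 54, P[3] = A8, P[4] = 37

P[0]: S = E(K, 74) = B4; 53 ⊕ B4 = E7.
P[1]: S = E(K, B4) = 35; 84 ⊕ 35 = B1.
P[2]: S = E(K, 35) = 36; 62 ⊕ 36 = 54.
P[3]: S = E(K, 36) = 30; 98 ⊕ 30 = A8.
P[4]: S = E(K, 30) = 3C; 0B ⊕ 3C = 37.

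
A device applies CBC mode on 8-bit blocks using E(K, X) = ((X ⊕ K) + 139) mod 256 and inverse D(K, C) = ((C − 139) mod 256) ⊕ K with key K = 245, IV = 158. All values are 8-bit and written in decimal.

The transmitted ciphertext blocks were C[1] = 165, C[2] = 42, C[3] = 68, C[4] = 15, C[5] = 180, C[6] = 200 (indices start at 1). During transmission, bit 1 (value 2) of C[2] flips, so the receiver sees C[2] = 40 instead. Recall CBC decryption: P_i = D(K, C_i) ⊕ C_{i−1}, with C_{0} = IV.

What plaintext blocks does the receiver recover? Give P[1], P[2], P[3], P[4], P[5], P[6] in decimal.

P[1] = 113, P[2] = 205, P[3] = 100, P[4] = 53, P[5] = 211, P[6] = 124

Only C[2] changed, to 40. In CBC, a change in C_i garbles P_i and flips the same bit in P_{i+1}. Decrypting the received ciphertext:
P[1]: D(K, 165) = 239; 239 ⊕ 158 = 113.
P[2]: D(K, 40) = 104; 104 ⊕ 165 = 205.
P[3]: D(K, 68) = 76; 76 ⊕ 40 = 100.
P[4]: D(K, 15) = 113; 113 ⊕ 68 = 53.
P[5]: D(K, 180) = 220; 220 ⊕ 15 = 211.
P[6]: D(K, 200) = 200; 200 ⊕ 180 = 124.
Blocks that differ from the original plaintext: P[2], P[3].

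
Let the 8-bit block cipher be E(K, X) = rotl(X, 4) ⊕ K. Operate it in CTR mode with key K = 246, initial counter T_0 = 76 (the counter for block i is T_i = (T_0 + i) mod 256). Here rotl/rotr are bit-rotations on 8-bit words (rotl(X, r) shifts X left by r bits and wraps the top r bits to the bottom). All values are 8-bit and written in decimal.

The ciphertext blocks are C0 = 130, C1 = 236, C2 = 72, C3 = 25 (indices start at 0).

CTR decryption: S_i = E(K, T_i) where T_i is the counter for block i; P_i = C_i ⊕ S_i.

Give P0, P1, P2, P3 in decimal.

P0: T = 76, S = E(K, T) = 50; 130 ⊕ 50 = 176.
P1: T = 77, S = E(K, T) = 34; 236 ⊕ 34 = 206.
P2: T = 78, S = E(K, T) = 18; 72 ⊕ 18 = 90.
P3: T = 79, S = E(K, T) = 2; 25 ⊕ 2 = 27.

P0 = 176, P1 = 206, P2 = 90, P3 = 27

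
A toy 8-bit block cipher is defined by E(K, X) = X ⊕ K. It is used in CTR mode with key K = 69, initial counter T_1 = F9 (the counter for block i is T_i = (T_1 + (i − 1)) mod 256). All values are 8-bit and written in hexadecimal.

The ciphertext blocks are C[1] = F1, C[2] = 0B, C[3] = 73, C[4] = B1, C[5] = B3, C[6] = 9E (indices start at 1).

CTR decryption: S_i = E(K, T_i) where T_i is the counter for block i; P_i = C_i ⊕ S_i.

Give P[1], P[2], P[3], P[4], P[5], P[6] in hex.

P[1]: T = F9, S = E(K, T) = 90; F1 ⊕ 90 = 61.
P[2]: T = FA, S = E(K, T) = 93; 0B ⊕ 93 = 98.
P[3]: T = FB, S = E(K, T) = 92; 73 ⊕ 92 = E1.
P[4]: T = FC, S = E(K, T) = 95; B1 ⊕ 95 = 24.
P[5]: T = FD, S = E(K, T) = 94; B3 ⊕ 94 = 27.
P[6]: T = FE, S = E(K, T) = 97; 9E ⊕ 97 = 09.

P[1] = 61, P[2] = 98, P[3] = E1, P[4] = 24, P[5] = 27, P[6] = 09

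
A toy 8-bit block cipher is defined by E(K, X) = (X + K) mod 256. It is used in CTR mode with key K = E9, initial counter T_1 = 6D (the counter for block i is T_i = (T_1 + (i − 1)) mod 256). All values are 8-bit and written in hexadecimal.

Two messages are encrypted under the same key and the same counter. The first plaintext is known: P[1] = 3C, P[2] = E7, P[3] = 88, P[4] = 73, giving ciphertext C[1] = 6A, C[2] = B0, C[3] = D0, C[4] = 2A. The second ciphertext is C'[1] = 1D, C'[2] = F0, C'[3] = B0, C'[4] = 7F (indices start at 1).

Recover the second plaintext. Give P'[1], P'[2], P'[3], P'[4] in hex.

P'[1] = 4B, P'[2] = A7, P'[3] = E8, P'[4] = 26

In CTR with a reused counter, both messages share the same keystream S_i, so C_i ⊕ C'_i = P_i ⊕ P'_i and thus P'_i = P_i ⊕ C_i ⊕ C'_i.
P'[1]: 3C ⊕ 6A ⊕ 1D = 4B.
P'[2]: E7 ⊕ B0 ⊕ F0 = A7.
P'[3]: 88 ⊕ D0 ⊕ B0 = E8.
P'[4]: 73 ⊕ 2A ⊕ 7F = 26.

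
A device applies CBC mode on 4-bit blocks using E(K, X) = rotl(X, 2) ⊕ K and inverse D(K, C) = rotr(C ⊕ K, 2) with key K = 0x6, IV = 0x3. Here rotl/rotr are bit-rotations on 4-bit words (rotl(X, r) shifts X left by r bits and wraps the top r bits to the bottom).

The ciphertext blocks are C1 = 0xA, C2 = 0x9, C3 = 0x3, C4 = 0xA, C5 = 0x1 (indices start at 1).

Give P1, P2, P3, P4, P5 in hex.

CBC decryption: P_i = D(K, C_i) ⊕ C_{i−1}, with C_{0} = IV.
P1: D(K, 0xA) = 0x3; 0x3 ⊕ 0x3 = 0x0.
P2: D(K, 0x9) = 0xF; 0xF ⊕ 0xA = 0x5.
P3: D(K, 0x3) = 0x5; 0x5 ⊕ 0x9 = 0xC.
P4: D(K, 0xA) = 0x3; 0x3 ⊕ 0x3 = 0x0.
P5: D(K, 0x1) = 0xD; 0xD ⊕ 0xA = 0x7.

P1 = 0x0, P2 = 0x5, P3 = 0xC, P4 = 0x0, P5 = 0x7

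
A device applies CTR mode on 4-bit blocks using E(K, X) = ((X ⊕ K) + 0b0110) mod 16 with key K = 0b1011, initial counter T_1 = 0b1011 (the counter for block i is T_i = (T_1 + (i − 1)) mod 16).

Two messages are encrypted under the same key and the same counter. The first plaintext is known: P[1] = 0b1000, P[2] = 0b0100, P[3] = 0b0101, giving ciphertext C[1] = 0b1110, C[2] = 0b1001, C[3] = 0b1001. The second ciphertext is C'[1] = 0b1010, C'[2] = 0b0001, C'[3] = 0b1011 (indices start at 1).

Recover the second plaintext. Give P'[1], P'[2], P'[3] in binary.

In CTR with a reused counter, both messages share the same keystream S_i, so C_i ⊕ C'_i = P_i ⊕ P'_i and thus P'_i = P_i ⊕ C_i ⊕ C'_i.
P'[1]: 0b1000 ⊕ 0b1110 ⊕ 0b1010 = 0b1100.
P'[2]: 0b0100 ⊕ 0b1001 ⊕ 0b0001 = 0b1100.
P'[3]: 0b0101 ⊕ 0b1001 ⊕ 0b1011 = 0b0111.

P'[1] = 0b1100, P'[2] = 0b1100, P'[3] = 0b0111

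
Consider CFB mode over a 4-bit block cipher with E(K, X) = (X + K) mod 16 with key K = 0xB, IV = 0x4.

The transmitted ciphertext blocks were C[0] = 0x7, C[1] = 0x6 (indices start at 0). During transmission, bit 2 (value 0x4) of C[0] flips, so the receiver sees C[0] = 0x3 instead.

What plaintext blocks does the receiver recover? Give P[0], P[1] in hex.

CFB decryption: P_i = C_i ⊕ E(K, C_{i−1}), with C_{−1} = IV.
Only C[0] changed, to 0x3. In CFB, a change in C_i flips the same bit in P_i and garbles P_{i+1}. Decrypting the received ciphertext:
P[0]: E(K, 0x4) = 0xF; 0x3 ⊕ 0xF = 0xC.
P[1]: E(K, 0x3) = 0xE; 0x6 ⊕ 0xE = 0x8.
Blocks that differ from the original plaintext: P[0], P[1].

P[0] = 0xC, P[1] = 0x8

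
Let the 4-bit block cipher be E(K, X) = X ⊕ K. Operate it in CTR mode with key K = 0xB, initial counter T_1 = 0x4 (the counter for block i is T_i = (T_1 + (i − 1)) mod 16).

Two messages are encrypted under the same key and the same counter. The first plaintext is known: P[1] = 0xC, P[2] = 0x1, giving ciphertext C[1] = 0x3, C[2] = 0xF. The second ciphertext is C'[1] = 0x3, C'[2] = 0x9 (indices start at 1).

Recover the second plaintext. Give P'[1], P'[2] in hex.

In CTR with a reused counter, both messages share the same keystream S_i, so C_i ⊕ C'_i = P_i ⊕ P'_i and thus P'_i = P_i ⊕ C_i ⊕ C'_i.
P'[1]: 0xC ⊕ 0x3 ⊕ 0x3 = 0xC.
P'[2]: 0x1 ⊕ 0xF ⊕ 0x9 = 0x7.

P'[1] = 0xC, P'[2] = 0x7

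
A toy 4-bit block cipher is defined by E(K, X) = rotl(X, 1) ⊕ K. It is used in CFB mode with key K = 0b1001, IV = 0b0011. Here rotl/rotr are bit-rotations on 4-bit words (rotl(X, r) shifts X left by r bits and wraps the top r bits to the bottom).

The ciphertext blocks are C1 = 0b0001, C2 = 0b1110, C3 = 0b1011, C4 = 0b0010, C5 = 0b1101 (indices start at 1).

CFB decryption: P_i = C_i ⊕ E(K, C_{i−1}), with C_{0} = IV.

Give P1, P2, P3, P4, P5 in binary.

P1 = 0b1110, P2 = 0b0101, P3 = 0b1111, P4 = 0b1100, P5 = 0b0000

P1: E(K, 0b0011) = 0b1111; 0b0001 ⊕ 0b1111 = 0b1110.
P2: E(K, 0b0001) = 0b1011; 0b1110 ⊕ 0b1011 = 0b0101.
P3: E(K, 0b1110) = 0b0100; 0b1011 ⊕ 0b0100 = 0b1111.
P4: E(K, 0b1011) = 0b1110; 0b0010 ⊕ 0b1110 = 0b1100.
P5: E(K, 0b0010) = 0b1101; 0b1101 ⊕ 0b1101 = 0b0000.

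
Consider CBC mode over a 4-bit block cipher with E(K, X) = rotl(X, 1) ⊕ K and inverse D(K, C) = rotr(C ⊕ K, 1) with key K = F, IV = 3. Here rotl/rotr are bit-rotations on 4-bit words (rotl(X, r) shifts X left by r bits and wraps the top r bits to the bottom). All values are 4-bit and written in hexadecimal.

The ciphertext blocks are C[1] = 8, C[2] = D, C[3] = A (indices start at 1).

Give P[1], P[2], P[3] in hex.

CBC decryption: P_i = D(K, C_i) ⊕ C_{i−1}, with C_{0} = IV.
P[1]: D(K, 8) = B; B ⊕ 3 = 8.
P[2]: D(K, D) = 1; 1 ⊕ 8 = 9.
P[3]: D(K, A) = A; A ⊕ D = 7.

P[1] = 8, P[2] = 9, P[3] = 7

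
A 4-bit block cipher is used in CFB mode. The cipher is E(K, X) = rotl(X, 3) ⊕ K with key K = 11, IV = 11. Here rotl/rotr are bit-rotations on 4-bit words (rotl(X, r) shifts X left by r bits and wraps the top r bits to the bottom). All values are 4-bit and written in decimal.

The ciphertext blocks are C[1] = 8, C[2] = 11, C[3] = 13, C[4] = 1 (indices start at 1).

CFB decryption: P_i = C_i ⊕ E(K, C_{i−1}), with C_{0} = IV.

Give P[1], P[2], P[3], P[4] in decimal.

P[1]: E(K, 11) = 6; 8 ⊕ 6 = 14.
P[2]: E(K, 8) = 15; 11 ⊕ 15 = 4.
P[3]: E(K, 11) = 6; 13 ⊕ 6 = 11.
P[4]: E(K, 13) = 5; 1 ⊕ 5 = 4.

P[1] = 14, P[2] = 4, P[3] = 11, P[4] = 4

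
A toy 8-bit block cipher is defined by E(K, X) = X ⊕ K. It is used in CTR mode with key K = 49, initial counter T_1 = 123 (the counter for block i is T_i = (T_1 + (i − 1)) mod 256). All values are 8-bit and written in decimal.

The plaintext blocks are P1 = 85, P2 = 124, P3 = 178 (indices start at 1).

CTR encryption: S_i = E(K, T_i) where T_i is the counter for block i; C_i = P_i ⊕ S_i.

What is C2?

C1: T = 123, S = E(K, T) = 74; 85 ⊕ 74 = 31.
C2: T = 124, S = E(K, T) = 77; 124 ⊕ 77 = 49.

C2 = 49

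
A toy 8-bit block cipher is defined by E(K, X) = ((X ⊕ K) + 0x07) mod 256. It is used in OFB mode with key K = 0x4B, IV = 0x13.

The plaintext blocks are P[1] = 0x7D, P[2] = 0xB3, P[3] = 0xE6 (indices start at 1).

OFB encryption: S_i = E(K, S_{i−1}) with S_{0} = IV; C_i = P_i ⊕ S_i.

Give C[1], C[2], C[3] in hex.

C[1]: S = E(K, 0x13) = 0x5F; 0x7D ⊕ 0x5F = 0x22.
C[2]: S = E(K, 0x5F) = 0x1B; 0xB3 ⊕ 0x1B = 0xA8.
C[3]: S = E(K, 0x1B) = 0x57; 0xE6 ⊕ 0x57 = 0xB1.

C[1] = 0x22, C[2] = 0xA8, C[3] = 0xB1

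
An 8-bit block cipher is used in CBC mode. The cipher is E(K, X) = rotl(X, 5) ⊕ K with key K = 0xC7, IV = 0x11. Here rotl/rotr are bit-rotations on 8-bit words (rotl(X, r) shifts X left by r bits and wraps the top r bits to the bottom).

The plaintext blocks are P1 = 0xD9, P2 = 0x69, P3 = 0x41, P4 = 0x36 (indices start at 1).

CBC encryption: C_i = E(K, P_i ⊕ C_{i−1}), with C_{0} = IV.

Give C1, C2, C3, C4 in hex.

C1 = 0xDE, C2 = 0x31, C3 = 0xC9, C4 = 0x38

C1: P1 ⊕ 0x11 = 0xC8; E(K, 0xC8) = 0xDE.
C2: P2 ⊕ 0xDE = 0xB7; E(K, 0xB7) = 0x31.
C3: P3 ⊕ 0x31 = 0x70; E(K, 0x70) = 0xC9.
C4: P4 ⊕ 0xC9 = 0xFF; E(K, 0xFF) = 0x38.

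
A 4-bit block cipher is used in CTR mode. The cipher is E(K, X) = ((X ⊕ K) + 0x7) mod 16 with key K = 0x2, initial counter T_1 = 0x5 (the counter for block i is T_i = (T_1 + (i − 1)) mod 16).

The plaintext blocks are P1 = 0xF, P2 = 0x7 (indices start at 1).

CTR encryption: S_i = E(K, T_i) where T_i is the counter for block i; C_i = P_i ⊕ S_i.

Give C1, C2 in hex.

C1 = 0x1, C2 = 0xC

C1: T = 0x5, S = E(K, T) = 0xE; 0xF ⊕ 0xE = 0x1.
C2: T = 0x6, S = E(K, T) = 0xB; 0x7 ⊕ 0xB = 0xC.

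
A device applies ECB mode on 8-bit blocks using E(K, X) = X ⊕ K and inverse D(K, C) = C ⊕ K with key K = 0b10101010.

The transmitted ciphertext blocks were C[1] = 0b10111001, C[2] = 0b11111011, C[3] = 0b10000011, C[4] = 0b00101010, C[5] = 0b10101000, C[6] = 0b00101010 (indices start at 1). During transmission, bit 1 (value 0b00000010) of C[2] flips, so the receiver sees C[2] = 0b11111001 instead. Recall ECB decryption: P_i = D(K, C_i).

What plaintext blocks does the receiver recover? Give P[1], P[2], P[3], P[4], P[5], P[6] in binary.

Only C[2] changed, to 0b11111001. In ECB, a change in C_i affects only P_i. Decrypting the received ciphertext:
P[1]: D(K, 0b10111001) = 0b00010011.
P[2]: D(K, 0b11111001) = 0b01010011.
P[3]: D(K, 0b10000011) = 0b00101001.
P[4]: D(K, 0b00101010) = 0b10000000.
P[5]: D(K, 0b10101000) = 0b00000010.
P[6]: D(K, 0b00101010) = 0b10000000.
Blocks that differ from the original plaintext: P[2].

P[1] = 0b00010011, P[2] = 0b01010011, P[3] = 0b00101001, P[4] = 0b10000000, P[5] = 0b00000010, P[6] = 0b10000000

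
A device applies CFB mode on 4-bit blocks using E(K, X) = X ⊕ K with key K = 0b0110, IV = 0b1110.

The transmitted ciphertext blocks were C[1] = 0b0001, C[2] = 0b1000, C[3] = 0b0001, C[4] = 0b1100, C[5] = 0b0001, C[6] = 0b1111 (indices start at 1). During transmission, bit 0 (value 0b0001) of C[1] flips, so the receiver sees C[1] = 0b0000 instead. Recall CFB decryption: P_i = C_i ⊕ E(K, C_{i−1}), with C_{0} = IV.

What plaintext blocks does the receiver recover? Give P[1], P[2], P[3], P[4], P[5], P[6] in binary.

Only C[1] changed, to 0b0000. In CFB, a change in C_i flips the same bit in P_i and garbles P_{i+1}. Decrypting the received ciphertext:
P[1]: E(K, 0b1110) = 0b1000; 0b0000 ⊕ 0b1000 = 0b1000.
P[2]: E(K, 0b0000) = 0b0110; 0b1000 ⊕ 0b0110 = 0b1110.
P[3]: E(K, 0b1000) = 0b1110; 0b0001 ⊕ 0b1110 = 0b1111.
P[4]: E(K, 0b0001) = 0b0111; 0b1100 ⊕ 0b0111 = 0b1011.
P[5]: E(K, 0b1100) = 0b1010; 0b0001 ⊕ 0b1010 = 0b1011.
P[6]: E(K, 0b0001) = 0b0111; 0b1111 ⊕ 0b0111 = 0b1000.
Blocks that differ from the original plaintext: P[1], P[2].

P[1] = 0b1000, P[2] = 0b1110, P[3] = 0b1111, P[4] = 0b1011, P[5] = 0b1011, P[6] = 0b1000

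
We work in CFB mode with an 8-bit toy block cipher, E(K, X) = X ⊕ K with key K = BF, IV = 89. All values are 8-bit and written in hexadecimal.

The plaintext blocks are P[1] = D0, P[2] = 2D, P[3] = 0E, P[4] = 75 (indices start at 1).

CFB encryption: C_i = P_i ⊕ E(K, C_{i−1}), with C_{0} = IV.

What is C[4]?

C[4] = 0F

C[1]: E(K, 89) = 36; D0 ⊕ 36 = E6.
C[2]: E(K, E6) = 59; 2D ⊕ 59 = 74.
C[3]: E(K, 74) = CB; 0E ⊕ CB = C5.
C[4]: E(K, C5) = 7A; 75 ⊕ 7A = 0F.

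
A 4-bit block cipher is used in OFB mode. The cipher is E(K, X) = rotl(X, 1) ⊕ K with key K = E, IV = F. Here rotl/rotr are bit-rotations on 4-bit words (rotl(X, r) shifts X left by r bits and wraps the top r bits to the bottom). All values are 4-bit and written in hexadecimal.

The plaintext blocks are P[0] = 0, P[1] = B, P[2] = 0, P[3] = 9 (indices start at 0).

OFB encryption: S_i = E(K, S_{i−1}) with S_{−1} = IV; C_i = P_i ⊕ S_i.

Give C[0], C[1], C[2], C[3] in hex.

C[0]: S = E(K, F) = 1; 0 ⊕ 1 = 1.
C[1]: S = E(K, 1) = C; B ⊕ C = 7.
C[2]: S = E(K, C) = 7; 0 ⊕ 7 = 7.
C[3]: S = E(K, 7) = 0; 9 ⊕ 0 = 9.

C[0] = 1, C[1] = 7, C[2] = 7, C[3] = 9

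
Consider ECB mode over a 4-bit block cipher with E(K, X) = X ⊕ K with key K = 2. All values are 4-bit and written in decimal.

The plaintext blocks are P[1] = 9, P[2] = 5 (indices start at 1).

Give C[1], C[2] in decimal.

C[1] = 11, C[2] = 7

ECB encryption: C_i = E(K, P_i).
C[1]: E(K, 9) = 11.
C[2]: E(K, 5) = 7.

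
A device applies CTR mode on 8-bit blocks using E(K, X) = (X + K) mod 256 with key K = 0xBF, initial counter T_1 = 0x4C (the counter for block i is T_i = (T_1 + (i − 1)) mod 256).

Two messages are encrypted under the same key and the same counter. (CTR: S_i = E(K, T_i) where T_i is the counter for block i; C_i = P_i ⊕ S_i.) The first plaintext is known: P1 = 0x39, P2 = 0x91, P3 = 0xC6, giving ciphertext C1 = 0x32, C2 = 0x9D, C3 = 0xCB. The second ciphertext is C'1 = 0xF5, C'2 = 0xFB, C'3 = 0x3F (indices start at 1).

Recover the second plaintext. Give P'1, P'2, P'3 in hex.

P'1 = 0xFE, P'2 = 0xF7, P'3 = 0x32

In CTR with a reused counter, both messages share the same keystream S_i, so C_i ⊕ C'_i = P_i ⊕ P'_i and thus P'_i = P_i ⊕ C_i ⊕ C'_i.
P'1: 0x39 ⊕ 0x32 ⊕ 0xF5 = 0xFE.
P'2: 0x91 ⊕ 0x9D ⊕ 0xFB = 0xF7.
P'3: 0xC6 ⊕ 0xCB ⊕ 0x3F = 0x32.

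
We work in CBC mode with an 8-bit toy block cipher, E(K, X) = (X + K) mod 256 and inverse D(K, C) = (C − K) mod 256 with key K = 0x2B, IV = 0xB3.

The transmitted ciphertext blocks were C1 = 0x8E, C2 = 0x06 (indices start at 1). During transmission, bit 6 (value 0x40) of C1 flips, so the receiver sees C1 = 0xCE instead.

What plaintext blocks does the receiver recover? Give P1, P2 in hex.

CBC decryption: P_i = D(K, C_i) ⊕ C_{i−1}, with C_{0} = IV.
Only C1 changed, to 0xCE. In CBC, a change in C_i garbles P_i and flips the same bit in P_{i+1}. Decrypting the received ciphertext:
P1: D(K, 0xCE) = 0xA3; 0xA3 ⊕ 0xB3 = 0x10.
P2: D(K, 0x06) = 0xDB; 0xDB ⊕ 0xCE = 0x15.
Blocks that differ from the original plaintext: P1, P2.

P1 = 0x10, P2 = 0x15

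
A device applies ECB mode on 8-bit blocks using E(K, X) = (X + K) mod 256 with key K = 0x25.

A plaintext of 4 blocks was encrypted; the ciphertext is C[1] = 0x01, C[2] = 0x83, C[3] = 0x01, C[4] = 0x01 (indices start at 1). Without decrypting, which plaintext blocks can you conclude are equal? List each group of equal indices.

ECB encrypts each block independently with the same key, so equal ciphertext blocks imply equal plaintext blocks.
C[1] = C[3] = C[4] = 0x01, so P[1] = P[3] = P[4].

P[1] = P[3] = P[4]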